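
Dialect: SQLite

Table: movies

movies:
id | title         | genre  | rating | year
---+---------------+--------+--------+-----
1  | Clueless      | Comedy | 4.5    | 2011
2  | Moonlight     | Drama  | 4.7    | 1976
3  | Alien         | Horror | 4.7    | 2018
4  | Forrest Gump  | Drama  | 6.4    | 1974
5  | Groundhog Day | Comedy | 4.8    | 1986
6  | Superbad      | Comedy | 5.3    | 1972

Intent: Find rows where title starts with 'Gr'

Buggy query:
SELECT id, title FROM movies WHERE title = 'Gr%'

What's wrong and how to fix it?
Bug: '=' compares the literal string including the % character; pattern matching needs LIKE

Fix: Use LIKE for wildcard pattern matching

Corrected query:
SELECT id, title FROM movies WHERE title LIKE 'Gr%'

Result:
id | title        
---+--------------
5  | Groundhog Day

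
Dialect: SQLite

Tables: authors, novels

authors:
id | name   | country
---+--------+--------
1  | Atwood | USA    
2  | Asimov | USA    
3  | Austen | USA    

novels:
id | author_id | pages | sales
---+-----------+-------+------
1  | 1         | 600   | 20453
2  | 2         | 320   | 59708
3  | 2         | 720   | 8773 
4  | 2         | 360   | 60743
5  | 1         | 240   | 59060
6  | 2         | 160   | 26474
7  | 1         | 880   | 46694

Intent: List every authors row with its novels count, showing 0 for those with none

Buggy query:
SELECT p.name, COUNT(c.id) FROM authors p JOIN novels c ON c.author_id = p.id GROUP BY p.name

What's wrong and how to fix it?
Bug: INNER JOIN drops authors rows that have no matching novels rows

Fix: Use LEFT JOIN so parents without children still appear (COUNT(c.id) gives 0)

Corrected query:
SELECT p.name, COUNT(c.id) FROM authors p LEFT JOIN novels c ON c.author_id = p.id GROUP BY p.name

Result:
name   | COUNT(c.id)
-------+------------
Asimov | 4          
Atwood | 3          
Austen | 0          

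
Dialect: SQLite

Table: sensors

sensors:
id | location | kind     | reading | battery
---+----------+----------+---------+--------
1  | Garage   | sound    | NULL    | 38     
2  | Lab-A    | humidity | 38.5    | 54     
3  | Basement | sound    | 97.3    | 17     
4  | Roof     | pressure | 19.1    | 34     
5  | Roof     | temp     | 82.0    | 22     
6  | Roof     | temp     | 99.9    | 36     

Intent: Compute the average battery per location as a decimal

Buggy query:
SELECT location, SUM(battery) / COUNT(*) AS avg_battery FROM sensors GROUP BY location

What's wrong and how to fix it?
Bug: Both operands are integers, so '/' performs integer division and truncates

Fix: Multiply by 1.0 (or CAST to REAL) to force floating-point division

Corrected query:
SELECT location, SUM(battery) * 1.0 / COUNT(*) AS avg_battery FROM sensors GROUP BY location

Result:
location | avg_battery
---------+------------
Basement | 17         
Garage   | 38         
Lab-A    | 54         
Roof     | 30.666667  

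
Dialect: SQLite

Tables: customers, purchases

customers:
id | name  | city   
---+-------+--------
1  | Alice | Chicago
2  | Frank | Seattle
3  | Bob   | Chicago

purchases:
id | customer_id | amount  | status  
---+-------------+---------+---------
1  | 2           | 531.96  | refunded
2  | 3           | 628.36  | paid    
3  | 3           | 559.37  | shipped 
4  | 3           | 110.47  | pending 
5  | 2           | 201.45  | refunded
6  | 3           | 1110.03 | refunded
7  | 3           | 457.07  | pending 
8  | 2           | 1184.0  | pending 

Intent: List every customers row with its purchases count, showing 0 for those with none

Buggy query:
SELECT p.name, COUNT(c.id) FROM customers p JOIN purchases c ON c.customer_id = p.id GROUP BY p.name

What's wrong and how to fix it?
Bug: An inner join excludes parents with zero children

Fix: Switch to LEFT JOIN to retain unmatched parent rows

Corrected query:
SELECT p.name, COUNT(c.id) FROM customers p LEFT JOIN purchases c ON c.customer_id = p.id GROUP BY p.name

Result:
name  | COUNT(c.id)
------+------------
Alice | 0          
Bob   | 5          
Frank | 3          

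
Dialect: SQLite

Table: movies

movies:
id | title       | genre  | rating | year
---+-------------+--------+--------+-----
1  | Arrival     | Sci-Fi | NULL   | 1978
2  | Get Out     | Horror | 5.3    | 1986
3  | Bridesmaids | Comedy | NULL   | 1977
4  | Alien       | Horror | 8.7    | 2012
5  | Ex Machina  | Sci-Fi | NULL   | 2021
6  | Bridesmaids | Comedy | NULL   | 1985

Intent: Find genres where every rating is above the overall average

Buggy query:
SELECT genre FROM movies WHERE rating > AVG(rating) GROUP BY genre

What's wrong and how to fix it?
Bug: AVG() is an aggregate; it can't sit directly in WHERE

Fix: Compute the overall average in a scalar subquery and compare each group's MIN against it in HAVING

Corrected query:
SELECT genre FROM movies GROUP BY genre HAVING MIN(rating) > (SELECT AVG(rating) FROM movies)

Result:
(no rows)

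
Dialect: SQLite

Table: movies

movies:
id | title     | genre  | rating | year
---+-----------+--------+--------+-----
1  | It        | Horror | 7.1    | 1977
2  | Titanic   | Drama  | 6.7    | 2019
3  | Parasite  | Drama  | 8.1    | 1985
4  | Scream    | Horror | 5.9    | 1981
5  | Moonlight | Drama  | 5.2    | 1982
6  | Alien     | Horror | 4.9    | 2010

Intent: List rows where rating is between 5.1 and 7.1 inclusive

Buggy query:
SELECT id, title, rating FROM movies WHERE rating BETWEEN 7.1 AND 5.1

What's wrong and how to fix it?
Bug: The bounds are reversed; BETWEEN a AND b requires a <= b to match anything

Fix: Write BETWEEN 5.1 AND 7.1

Corrected query:
SELECT id, title, rating FROM movies WHERE rating BETWEEN 5.1 AND 7.1

Result:
id | title     | rating
---+-----------+-------
1  | It        | 7.1   
2  | Titanic   | 6.7   
4  | Scream    | 5.9   
5  | Moonlight | 5.2   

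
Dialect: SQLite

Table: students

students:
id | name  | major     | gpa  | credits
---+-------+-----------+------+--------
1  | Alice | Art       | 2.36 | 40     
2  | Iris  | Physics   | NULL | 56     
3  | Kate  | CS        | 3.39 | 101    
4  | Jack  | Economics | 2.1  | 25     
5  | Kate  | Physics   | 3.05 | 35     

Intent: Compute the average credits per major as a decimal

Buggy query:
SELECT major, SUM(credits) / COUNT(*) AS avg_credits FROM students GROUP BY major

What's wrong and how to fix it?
Bug: Both operands are integers, so '/' performs integer division and truncates

Fix: Cast one side to REAL so the division keeps the fractional part

Corrected query:
SELECT major, SUM(credits) * 1.0 / COUNT(*) AS avg_credits FROM students GROUP BY major

Result:
major     | avg_credits
----------+------------
Art       | 40         
CS        | 101        
Economics | 25         
Physics   | 45.5       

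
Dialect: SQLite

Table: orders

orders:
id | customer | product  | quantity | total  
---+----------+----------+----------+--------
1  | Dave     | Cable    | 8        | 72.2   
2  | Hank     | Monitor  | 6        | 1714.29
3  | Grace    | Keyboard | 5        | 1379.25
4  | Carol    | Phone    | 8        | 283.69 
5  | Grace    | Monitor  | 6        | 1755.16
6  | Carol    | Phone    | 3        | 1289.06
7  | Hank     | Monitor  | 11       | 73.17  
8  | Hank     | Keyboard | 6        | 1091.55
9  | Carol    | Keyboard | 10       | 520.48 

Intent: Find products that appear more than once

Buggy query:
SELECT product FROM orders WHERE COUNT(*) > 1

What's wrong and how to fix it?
Bug: WHERE can't reference COUNT(*); aggregates are computed after WHERE

Fix: GROUP BY product, then filter groups with HAVING COUNT(*) > 1

Corrected query:
SELECT product FROM orders GROUP BY product HAVING COUNT(*) > 1

Result:
product 
--------
Keyboard
Monitor 
Phone   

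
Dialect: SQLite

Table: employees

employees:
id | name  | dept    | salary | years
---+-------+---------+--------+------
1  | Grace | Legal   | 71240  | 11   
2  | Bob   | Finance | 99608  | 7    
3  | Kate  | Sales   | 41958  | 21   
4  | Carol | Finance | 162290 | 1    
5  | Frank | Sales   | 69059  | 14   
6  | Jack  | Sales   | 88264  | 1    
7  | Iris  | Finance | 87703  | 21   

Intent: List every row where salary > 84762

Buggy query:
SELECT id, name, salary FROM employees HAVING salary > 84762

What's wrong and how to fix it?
Bug: HAVING filters the output of aggregation, but this query has no GROUP BY and no aggregate functions, so SQLite rejects it (HAVING clause on a non-aggregate query); the condition here is per row

Fix: Replace HAVING with WHERE since the condition applies to individual rows

Corrected query:
SELECT id, name, salary FROM employees WHERE salary > 84762

Result:
id | name  | salary
---+-------+-------
2  | Bob   | 99608 
4  | Carol | 162290
6  | Jack  | 88264 
7  | Iris  | 87703 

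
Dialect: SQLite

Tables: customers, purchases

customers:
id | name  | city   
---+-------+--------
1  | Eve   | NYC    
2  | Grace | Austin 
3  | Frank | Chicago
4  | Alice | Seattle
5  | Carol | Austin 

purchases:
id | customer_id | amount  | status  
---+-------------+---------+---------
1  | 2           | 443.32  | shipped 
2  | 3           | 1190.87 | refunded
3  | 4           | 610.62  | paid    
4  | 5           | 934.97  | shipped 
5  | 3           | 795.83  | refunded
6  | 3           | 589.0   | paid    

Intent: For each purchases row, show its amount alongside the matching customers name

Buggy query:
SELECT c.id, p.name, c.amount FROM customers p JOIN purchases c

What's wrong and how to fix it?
Bug: JOIN with no ON clause produces a cartesian product; every purchases row pairs with every customers row

Fix: Add ON c.customer_id = p.id to the JOIN

Corrected query:
SELECT c.id, p.name, c.amount FROM customers p JOIN purchases c ON c.customer_id = p.id

Result:
id | name  | amount 
---+-------+--------
1  | Grace | 443.32 
2  | Frank | 1190.87
3  | Alice | 610.62 
4  | Carol | 934.97 
5  | Frank | 795.83 
6  | Frank | 589    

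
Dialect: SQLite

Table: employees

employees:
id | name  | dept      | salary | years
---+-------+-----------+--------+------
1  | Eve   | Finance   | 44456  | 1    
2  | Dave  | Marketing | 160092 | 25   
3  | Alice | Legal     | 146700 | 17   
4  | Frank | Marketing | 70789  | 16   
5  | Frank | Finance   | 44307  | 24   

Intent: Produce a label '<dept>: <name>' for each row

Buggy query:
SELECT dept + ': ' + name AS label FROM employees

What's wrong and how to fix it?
Bug: '+' is numeric addition; on text columns SQLite converts them to 0 instead of concatenating

Fix: Replace + with || to concatenate text

Corrected query:
SELECT dept || ': ' || name AS label FROM employees

Result:
label           
----------------
Finance: Eve    
Marketing: Dave 
Legal: Alice    
Marketing: Frank
Finance: Frank  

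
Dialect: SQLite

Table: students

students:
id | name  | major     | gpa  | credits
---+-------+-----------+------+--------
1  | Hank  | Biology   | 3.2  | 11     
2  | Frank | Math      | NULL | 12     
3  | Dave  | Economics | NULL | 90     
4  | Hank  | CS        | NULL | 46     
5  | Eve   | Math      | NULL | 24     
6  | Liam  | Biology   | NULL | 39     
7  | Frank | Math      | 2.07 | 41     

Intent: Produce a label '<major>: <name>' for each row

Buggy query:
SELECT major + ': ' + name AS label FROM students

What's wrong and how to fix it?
Bug: SQLite uses || for string concatenation; + coerces text to numbers (yielding 0)

Fix: Replace + with || to concatenate text

Corrected query:
SELECT major || ': ' || name AS label FROM students

Result:
label          
---------------
Biology: Hank  
Math: Frank    
Economics: Dave
CS: Hank       
Math: Eve      
Biology: Liam  
Math: Frank    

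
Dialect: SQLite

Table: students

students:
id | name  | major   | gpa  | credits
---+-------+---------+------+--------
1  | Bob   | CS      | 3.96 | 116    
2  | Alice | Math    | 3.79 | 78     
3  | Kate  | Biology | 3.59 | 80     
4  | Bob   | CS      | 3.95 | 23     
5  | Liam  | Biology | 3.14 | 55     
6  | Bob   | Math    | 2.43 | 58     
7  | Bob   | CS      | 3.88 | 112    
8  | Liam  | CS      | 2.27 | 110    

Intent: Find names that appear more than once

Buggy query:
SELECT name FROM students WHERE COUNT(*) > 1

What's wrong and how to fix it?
Bug: COUNT(*) is an aggregate and cannot be used in WHERE

Fix: Group first, then use HAVING for the count condition

Corrected query:
SELECT name FROM students GROUP BY name HAVING COUNT(*) > 1

Result:
name
----
Bob 
Liam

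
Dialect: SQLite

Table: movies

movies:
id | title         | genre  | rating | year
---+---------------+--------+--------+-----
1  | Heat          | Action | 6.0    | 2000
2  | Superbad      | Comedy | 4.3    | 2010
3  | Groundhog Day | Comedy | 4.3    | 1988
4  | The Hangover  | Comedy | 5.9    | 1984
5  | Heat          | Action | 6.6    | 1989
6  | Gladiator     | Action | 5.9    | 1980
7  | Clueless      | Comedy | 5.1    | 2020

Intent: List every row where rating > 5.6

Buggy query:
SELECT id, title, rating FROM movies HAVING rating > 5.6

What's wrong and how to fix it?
Bug: This is a non-aggregate query (no GROUP BY, no aggregates), so in SQLite the HAVING clause is invalid here; a row-level condition belongs in WHERE

Fix: Replace HAVING with WHERE since the condition applies to individual rows

Corrected query:
SELECT id, title, rating FROM movies WHERE rating > 5.6

Result:
id | title        | rating
---+--------------+-------
1  | Heat         | 6     
4  | The Hangover | 5.9   
5  | Heat         | 6.6   
6  | Gladiator    | 5.9   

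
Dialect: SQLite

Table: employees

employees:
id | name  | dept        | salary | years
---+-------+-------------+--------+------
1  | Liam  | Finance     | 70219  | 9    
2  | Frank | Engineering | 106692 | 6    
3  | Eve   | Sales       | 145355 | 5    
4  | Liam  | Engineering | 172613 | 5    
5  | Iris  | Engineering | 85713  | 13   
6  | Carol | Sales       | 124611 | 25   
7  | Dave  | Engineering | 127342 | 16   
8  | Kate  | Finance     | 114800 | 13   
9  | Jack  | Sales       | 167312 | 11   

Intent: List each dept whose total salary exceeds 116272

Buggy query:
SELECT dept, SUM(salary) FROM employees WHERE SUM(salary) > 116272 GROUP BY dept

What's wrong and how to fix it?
Bug: Aggregate functions cannot appear in a WHERE clause

Fix: Move the aggregate condition to a HAVING clause

Corrected query:
SELECT dept, SUM(salary) FROM employees GROUP BY dept HAVING SUM(salary) > 116272

Result:
dept        | SUM(salary)
------------+------------
Engineering | 492360     
Finance     | 185019     
Sales       | 437278     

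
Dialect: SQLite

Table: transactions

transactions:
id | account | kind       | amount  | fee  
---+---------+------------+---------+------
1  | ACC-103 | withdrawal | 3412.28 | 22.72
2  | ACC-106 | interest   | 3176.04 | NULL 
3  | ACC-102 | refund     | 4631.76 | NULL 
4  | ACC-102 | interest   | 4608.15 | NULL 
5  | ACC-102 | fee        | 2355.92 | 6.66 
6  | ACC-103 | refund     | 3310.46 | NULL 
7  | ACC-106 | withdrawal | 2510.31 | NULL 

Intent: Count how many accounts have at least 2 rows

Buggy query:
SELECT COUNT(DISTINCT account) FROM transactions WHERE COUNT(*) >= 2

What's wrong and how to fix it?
Bug: WHERE filters individual rows, not groups, so a group-level COUNT is invalid there

Fix: Use a subquery that GROUPs and filters with HAVING, then count its rows

Corrected query:
SELECT COUNT(*) FROM (SELECT account FROM transactions GROUP BY account HAVING COUNT(*) >= 2)

Result:
COUNT(*)
--------
3       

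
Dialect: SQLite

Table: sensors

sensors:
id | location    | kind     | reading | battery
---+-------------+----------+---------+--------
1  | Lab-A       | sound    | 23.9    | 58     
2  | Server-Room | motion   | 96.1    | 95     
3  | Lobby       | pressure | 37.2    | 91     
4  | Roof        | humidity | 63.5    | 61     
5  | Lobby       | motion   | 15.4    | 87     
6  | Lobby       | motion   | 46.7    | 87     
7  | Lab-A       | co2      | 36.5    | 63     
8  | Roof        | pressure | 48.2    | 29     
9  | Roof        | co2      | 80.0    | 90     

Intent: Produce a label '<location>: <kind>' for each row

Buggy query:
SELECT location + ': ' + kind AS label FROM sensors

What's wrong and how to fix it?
Bug: SQLite uses || for string concatenation; + coerces text to numbers (yielding 0)

Fix: Replace + with || to concatenate text

Corrected query:
SELECT location || ': ' || kind AS label FROM sensors

Result:
label              
-------------------
Lab-A: sound       
Server-Room: motion
Lobby: pressure    
Roof: humidity     
Lobby: motion      
Lobby: motion      
Lab-A: co2         
Roof: pressure     
Roof: co2          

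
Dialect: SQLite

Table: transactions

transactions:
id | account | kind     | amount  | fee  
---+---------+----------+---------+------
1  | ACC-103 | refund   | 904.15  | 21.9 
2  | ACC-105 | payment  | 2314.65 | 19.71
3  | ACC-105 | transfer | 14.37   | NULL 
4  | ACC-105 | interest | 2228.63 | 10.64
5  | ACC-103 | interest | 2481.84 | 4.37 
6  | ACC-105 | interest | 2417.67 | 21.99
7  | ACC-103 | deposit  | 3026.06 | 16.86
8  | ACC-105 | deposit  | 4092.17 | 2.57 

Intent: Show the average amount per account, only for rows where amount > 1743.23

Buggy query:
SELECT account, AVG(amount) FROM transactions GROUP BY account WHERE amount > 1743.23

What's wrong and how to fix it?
Bug: WHERE cannot follow GROUP BY

Fix: Place WHERE between FROM and GROUP BY

Corrected query:
SELECT account, AVG(amount) FROM transactions WHERE amount > 1743.23 GROUP BY account

Result:
account | AVG(amount)
--------+------------
ACC-103 | 2753.95    
ACC-105 | 2763.28    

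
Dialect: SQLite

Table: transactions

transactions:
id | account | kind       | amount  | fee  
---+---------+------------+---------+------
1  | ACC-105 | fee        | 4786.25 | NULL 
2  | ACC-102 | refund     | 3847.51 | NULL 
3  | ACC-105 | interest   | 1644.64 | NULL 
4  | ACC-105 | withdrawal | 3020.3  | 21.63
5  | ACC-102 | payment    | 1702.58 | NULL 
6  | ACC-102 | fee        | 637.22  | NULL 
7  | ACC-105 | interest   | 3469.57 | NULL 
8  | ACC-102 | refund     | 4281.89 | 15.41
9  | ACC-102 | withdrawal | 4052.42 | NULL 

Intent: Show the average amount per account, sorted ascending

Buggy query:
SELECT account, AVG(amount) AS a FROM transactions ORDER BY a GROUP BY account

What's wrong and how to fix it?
Bug: GROUP BY must precede ORDER BY

Fix: Move ORDER BY to the end, after GROUP BY

Corrected query:
SELECT account, AVG(amount) AS a FROM transactions GROUP BY account ORDER BY a

Result:
account | a       
--------+---------
ACC-102 | 2904.324
ACC-105 | 3230.19 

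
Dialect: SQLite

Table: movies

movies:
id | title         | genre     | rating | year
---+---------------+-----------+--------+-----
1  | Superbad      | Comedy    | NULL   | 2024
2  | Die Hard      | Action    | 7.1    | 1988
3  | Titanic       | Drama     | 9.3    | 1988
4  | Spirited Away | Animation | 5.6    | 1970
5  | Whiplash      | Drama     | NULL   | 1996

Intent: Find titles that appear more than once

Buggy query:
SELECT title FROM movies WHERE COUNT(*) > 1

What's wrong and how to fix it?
Bug: WHERE can't reference COUNT(*); aggregates are computed after WHERE

Fix: Group first, then use HAVING for the count condition

Corrected query:
SELECT title FROM movies GROUP BY title HAVING COUNT(*) > 1

Result:
(no rows)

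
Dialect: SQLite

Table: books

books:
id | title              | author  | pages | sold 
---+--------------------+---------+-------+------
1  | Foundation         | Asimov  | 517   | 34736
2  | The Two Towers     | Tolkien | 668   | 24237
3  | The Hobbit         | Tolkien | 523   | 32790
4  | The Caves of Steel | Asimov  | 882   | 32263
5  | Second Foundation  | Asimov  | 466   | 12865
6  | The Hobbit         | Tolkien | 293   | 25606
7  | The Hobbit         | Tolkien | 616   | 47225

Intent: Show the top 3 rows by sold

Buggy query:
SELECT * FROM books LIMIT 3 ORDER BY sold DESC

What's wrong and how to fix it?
Bug: ORDER BY cannot follow LIMIT; LIMIT is the final clause

Fix: Sort with ORDER BY, then apply LIMIT

Corrected query:
SELECT * FROM books ORDER BY sold DESC LIMIT 3

Result:
id | title      | author  | pages | sold 
---+------------+---------+-------+------
7  | The Hobbit | Tolkien | 616   | 47225
1  | Foundation | Asimov  | 517   | 34736
3  | The Hobbit | Tolkien | 523   | 32790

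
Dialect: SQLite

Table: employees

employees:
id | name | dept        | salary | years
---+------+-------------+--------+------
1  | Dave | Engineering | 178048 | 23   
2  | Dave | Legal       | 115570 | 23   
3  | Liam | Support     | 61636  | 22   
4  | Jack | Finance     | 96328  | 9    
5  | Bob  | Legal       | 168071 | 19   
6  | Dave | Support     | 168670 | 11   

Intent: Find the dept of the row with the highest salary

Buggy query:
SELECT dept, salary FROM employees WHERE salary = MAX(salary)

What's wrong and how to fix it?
Bug: WHERE is evaluated per row; an aggregate over the whole table isn't defined there

Fix: Wrap MAX in a scalar subquery so WHERE compares against a single value

Corrected query:
SELECT dept, salary FROM employees WHERE salary = (SELECT MAX(salary) FROM employees)

Result:
dept        | salary
------------+-------
Engineering | 178048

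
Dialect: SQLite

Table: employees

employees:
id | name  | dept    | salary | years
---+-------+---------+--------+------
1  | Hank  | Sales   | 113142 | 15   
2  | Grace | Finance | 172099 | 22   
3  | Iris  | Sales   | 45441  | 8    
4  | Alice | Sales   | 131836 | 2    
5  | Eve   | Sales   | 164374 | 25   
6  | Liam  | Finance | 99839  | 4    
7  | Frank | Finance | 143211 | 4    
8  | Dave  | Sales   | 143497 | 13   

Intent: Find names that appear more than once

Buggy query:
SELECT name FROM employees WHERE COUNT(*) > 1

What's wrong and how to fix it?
Bug: WHERE can't reference COUNT(*); aggregates are computed after WHERE

Fix: GROUP BY name, then filter groups with HAVING COUNT(*) > 1

Corrected query:
SELECT name FROM employees GROUP BY name HAVING COUNT(*) > 1

Result:
(no rows)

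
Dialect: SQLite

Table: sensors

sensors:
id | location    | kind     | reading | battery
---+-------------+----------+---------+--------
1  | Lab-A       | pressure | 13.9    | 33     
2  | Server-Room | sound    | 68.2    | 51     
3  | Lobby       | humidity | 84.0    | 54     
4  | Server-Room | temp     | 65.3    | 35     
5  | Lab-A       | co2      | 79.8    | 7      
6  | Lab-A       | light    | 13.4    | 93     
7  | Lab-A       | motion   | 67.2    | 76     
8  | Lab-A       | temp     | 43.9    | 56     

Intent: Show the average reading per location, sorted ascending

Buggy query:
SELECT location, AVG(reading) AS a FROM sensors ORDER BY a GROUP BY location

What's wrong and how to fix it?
Bug: ORDER BY appears before GROUP BY; SQL clause order requires GROUP BY first

Fix: Move ORDER BY to the end, after GROUP BY

Corrected query:
SELECT location, AVG(reading) AS a FROM sensors GROUP BY location ORDER BY a

Result:
location    | a    
------------+------
Lab-A       | 43.64
Server-Room | 66.75
Lobby       | 84   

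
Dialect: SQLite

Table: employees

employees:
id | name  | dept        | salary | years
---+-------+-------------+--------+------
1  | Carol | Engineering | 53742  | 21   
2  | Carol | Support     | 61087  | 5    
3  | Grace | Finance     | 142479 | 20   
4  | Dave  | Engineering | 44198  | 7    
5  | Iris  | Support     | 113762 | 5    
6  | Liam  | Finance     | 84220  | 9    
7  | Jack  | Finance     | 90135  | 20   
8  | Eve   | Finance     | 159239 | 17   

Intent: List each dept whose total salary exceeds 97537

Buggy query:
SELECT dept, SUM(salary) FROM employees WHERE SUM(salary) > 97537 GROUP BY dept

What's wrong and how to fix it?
Bug: Aggregate functions cannot appear in a WHERE clause

Fix: Use HAVING (which filters groups after aggregation) instead of WHERE

Corrected query:
SELECT dept, SUM(salary) FROM employees GROUP BY dept HAVING SUM(salary) > 97537

Result:
dept        | SUM(salary)
------------+------------
Engineering | 97940      
Finance     | 476073     
Support     | 174849     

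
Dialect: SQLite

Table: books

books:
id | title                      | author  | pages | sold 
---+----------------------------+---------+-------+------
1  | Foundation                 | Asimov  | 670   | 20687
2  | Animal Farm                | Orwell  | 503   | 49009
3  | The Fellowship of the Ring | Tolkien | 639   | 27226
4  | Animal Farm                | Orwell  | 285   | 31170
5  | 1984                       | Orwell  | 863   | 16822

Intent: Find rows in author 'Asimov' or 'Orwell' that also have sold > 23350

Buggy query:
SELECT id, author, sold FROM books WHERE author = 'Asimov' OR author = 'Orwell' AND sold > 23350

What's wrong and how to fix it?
Bug: AND binds tighter than OR, so this parses as author = 'Asimov' OR (author = 'Orwell' AND sold > 23350)

Fix: Add parentheses around the OR so the AND applies to both alternatives

Corrected query:
SELECT id, author, sold FROM books WHERE (author = 'Asimov' OR author = 'Orwell') AND sold > 23350

Result:
id | author | sold 
---+--------+------
2  | Orwell | 49009
4  | Orwell | 31170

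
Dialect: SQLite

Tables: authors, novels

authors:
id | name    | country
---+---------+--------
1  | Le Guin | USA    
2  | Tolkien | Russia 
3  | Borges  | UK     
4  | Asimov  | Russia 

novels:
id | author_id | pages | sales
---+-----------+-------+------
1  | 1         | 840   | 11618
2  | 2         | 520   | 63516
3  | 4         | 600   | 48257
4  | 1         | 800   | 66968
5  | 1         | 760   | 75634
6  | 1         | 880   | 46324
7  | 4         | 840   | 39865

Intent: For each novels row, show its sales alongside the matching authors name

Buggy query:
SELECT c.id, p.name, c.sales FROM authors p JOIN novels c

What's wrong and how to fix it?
Bug: Missing join condition: each novels row is matched to all authors rows instead of just its own

Fix: Add ON c.author_id = p.id to the JOIN

Corrected query:
SELECT c.id, p.name, c.sales FROM authors p JOIN novels c ON c.author_id = p.id

Result:
id | name    | sales
---+---------+------
1  | Le Guin | 11618
2  | Tolkien | 63516
3  | Asimov  | 48257
4  | Le Guin | 66968
5  | Le Guin | 75634
6  | Le Guin | 46324
7  | Asimov  | 39865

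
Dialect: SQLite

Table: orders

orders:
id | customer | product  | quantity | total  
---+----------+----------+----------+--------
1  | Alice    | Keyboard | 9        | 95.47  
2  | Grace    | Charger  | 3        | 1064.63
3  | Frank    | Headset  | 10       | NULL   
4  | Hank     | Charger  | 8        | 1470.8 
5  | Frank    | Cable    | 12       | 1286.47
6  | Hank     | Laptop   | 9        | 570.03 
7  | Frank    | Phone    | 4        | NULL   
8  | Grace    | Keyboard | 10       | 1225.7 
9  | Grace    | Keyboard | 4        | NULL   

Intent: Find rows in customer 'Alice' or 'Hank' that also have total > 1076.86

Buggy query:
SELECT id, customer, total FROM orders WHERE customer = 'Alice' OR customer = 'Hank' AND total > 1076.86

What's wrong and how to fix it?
Bug: Without parentheses, AND is evaluated before OR, so the total filter only applies to the 'Hank' branch

Fix: Add parentheses around the OR so the AND applies to both alternatives

Corrected query:
SELECT id, customer, total FROM orders WHERE (customer = 'Alice' OR customer = 'Hank') AND total > 1076.86

Result:
id | customer | total 
---+----------+-------
4  | Hank     | 1470.8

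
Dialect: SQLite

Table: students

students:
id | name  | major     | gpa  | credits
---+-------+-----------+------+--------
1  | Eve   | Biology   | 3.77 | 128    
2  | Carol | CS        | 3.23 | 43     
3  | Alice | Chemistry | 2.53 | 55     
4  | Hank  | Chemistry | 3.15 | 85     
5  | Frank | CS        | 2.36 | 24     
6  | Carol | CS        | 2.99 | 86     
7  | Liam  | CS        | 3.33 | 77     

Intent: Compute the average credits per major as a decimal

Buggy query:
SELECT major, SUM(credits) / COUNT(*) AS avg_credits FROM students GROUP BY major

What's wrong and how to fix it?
Bug: SUM(credits) and COUNT(*) are both integers; the division truncates the fractional part

Fix: Multiply by 1.0 (or CAST to REAL) to force floating-point division

Corrected query:
SELECT major, SUM(credits) * 1.0 / COUNT(*) AS avg_credits FROM students GROUP BY major

Result:
major     | avg_credits
----------+------------
Biology   | 128        
CS        | 57.5       
Chemistry | 70         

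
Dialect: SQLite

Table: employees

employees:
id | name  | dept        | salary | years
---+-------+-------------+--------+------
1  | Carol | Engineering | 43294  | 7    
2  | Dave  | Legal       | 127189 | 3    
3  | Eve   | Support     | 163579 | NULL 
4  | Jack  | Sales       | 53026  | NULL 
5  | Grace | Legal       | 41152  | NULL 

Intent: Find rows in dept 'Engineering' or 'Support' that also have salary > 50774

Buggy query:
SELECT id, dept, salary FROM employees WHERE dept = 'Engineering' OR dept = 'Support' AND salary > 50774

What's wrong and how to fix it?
Bug: Without parentheses, AND is evaluated before OR, so the salary filter only applies to the 'Support' branch

Fix: Add parentheses around the OR so the AND applies to both alternatives

Corrected query:
SELECT id, dept, salary FROM employees WHERE (dept = 'Engineering' OR dept = 'Support') AND salary > 50774

Result:
id | dept    | salary
---+---------+-------
3  | Support | 163579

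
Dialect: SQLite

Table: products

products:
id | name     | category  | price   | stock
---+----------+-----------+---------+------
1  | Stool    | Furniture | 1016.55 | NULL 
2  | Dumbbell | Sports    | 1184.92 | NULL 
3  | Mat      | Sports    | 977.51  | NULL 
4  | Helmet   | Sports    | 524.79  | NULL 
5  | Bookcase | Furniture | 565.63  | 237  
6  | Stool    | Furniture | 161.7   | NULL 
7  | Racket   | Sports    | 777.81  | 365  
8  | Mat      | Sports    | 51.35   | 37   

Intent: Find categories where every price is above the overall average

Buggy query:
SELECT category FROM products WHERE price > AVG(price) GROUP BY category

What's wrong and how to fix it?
Bug: AVG() is an aggregate; it can't sit directly in WHERE

Fix: Compute the overall average in a scalar subquery and compare each group's MIN against it in HAVING

Corrected query:
SELECT category FROM products GROUP BY category HAVING MIN(price) > (SELECT AVG(price) FROM products)

Result:
(no rows)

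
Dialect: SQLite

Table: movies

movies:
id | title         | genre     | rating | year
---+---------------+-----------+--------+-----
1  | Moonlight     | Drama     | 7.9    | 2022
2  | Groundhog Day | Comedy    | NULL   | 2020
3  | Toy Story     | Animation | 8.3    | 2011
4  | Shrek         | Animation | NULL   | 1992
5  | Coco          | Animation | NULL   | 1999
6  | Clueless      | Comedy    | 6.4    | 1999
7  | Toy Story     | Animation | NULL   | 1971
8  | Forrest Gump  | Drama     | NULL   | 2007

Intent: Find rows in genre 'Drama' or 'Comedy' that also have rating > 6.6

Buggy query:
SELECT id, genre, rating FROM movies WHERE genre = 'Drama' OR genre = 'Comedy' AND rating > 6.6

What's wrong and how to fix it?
Bug: AND binds tighter than OR, so this parses as genre = 'Drama' OR (genre = 'Comedy' AND rating > 6.6)

Fix: Add parentheses around the OR so the AND applies to both alternatives

Corrected query:
SELECT id, genre, rating FROM movies WHERE (genre = 'Drama' OR genre = 'Comedy') AND rating > 6.6

Result:
id | genre | rating
---+-------+-------
1  | Drama | 7.9   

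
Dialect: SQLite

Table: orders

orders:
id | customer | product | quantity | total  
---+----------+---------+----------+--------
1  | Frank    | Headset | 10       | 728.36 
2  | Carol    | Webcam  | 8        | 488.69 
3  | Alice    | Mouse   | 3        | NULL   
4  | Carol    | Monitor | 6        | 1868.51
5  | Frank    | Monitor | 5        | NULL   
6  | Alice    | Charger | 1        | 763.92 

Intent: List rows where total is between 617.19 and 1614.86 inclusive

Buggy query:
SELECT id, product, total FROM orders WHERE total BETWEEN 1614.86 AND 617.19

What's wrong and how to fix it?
Bug: BETWEEN expects the lower bound first; with 1614.86 AND 617.19 the range is empty

Fix: Swap the bounds so the smaller value comes first

Corrected query:
SELECT id, product, total FROM orders WHERE total BETWEEN 617.19 AND 1614.86

Result:
id | product | total 
---+---------+-------
1  | Headset | 728.36
6  | Charger | 763.92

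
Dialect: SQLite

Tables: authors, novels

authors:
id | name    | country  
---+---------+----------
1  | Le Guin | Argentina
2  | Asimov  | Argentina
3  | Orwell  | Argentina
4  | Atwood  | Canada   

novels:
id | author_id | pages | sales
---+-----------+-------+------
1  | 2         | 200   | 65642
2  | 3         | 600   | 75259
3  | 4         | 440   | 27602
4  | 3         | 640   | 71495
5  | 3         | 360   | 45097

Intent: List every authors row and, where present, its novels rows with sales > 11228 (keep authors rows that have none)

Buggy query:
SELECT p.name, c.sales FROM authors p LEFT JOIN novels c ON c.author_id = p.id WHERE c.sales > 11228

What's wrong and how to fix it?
Bug: A WHERE condition on the right-hand table after LEFT JOIN drops unmatched parents

Fix: Put 'c.sales > 11228' in the JOIN's ON clause instead of WHERE

Corrected query:
SELECT p.name, c.sales FROM authors p LEFT JOIN novels c ON c.author_id = p.id AND c.sales > 11228

Result:
name    | sales
--------+------
Le Guin | NULL 
Asimov  | 65642
Orwell  | 45097
Orwell  | 71495
Orwell  | 75259
Atwood  | 27602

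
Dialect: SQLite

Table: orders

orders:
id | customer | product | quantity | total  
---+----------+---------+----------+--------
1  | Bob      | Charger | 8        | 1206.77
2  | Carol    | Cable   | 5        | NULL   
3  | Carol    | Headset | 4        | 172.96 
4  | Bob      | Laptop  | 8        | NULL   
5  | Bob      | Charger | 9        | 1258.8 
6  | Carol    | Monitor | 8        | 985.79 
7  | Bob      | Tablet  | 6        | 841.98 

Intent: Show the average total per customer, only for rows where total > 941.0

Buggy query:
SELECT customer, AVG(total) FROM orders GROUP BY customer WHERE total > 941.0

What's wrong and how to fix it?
Bug: WHERE cannot follow GROUP BY

Fix: Move the WHERE clause before GROUP BY

Corrected query:
SELECT customer, AVG(total) FROM orders WHERE total > 941.0 GROUP BY customer

Result:
customer | AVG(total)
---------+-----------
Bob      | 1232.785  
Carol    | 985.79    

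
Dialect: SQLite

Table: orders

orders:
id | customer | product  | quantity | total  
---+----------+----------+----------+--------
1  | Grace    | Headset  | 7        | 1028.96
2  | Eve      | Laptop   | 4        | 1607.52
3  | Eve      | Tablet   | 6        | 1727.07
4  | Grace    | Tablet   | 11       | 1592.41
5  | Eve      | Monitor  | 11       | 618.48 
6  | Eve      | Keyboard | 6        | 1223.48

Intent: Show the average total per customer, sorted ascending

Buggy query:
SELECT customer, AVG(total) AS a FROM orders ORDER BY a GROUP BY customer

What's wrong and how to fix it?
Bug: ORDER BY appears before GROUP BY; SQL clause order requires GROUP BY first

Fix: Reorder: SELECT … FROM … GROUP BY … ORDER BY …

Corrected query:
SELECT customer, AVG(total) AS a FROM orders GROUP BY customer ORDER BY a

Result:
customer | a        
---------+----------
Eve      | 1294.1375
Grace    | 1310.685 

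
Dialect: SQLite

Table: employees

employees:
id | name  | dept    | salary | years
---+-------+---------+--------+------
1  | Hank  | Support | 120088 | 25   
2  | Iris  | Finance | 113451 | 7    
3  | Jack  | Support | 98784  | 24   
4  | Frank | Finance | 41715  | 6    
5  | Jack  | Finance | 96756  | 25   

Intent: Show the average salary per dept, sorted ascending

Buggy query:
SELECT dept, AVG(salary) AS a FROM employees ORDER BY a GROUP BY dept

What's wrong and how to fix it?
Bug: GROUP BY must precede ORDER BY

Fix: Move ORDER BY to the end, after GROUP BY

Corrected query:
SELECT dept, AVG(salary) AS a FROM employees GROUP BY dept ORDER BY a

Result:
dept    | a     
--------+-------
Finance | 83974 
Support | 109436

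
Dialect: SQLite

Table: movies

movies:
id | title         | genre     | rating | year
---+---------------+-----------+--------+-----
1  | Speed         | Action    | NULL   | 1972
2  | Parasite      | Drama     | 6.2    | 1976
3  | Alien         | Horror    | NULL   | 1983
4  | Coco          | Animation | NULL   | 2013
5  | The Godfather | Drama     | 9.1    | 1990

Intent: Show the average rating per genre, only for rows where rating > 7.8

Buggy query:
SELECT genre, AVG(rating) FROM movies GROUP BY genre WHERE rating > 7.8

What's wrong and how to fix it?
Bug: Row-level WHERE must come before GROUP BY in the clause order

Fix: Move the WHERE clause before GROUP BY

Corrected query:
SELECT genre, AVG(rating) FROM movies WHERE rating > 7.8 GROUP BY genre

Result:
genre | AVG(rating)
------+------------
Drama | 9.1        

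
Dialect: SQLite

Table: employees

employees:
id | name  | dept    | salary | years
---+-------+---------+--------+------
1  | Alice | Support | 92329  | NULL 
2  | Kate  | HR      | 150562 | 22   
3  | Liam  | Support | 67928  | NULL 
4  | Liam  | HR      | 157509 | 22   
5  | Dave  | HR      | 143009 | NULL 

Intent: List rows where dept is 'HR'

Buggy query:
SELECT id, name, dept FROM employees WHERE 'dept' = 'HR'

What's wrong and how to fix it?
Bug: 'dept' in single quotes is a string literal, not the column; the comparison is literal-vs-literal and never true

Fix: Reference the column as dept without single quotes

Corrected query:
SELECT id, name, dept FROM employees WHERE dept = 'HR'

Result:
id | name | dept
---+------+-----
2  | Kate | HR  
4  | Liam | HR  
5  | Dave | HR  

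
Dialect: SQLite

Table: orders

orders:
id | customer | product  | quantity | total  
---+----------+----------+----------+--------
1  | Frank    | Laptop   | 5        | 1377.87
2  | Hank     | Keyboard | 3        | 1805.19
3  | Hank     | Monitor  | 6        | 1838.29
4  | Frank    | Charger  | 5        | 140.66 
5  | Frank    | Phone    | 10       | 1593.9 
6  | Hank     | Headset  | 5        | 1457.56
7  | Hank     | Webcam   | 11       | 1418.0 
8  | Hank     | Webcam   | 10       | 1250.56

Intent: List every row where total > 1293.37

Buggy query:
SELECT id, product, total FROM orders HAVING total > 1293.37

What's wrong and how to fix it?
Bug: This is a non-aggregate query (no GROUP BY, no aggregates), so in SQLite the HAVING clause is invalid here; a row-level condition belongs in WHERE

Fix: Replace HAVING with WHERE since the condition applies to individual rows

Corrected query:
SELECT id, product, total FROM orders WHERE total > 1293.37

Result:
id | product  | total  
---+----------+--------
1  | Laptop   | 1377.87
2  | Keyboard | 1805.19
3  | Monitor  | 1838.29
5  | Phone    | 1593.9 
6  | Headset  | 1457.56
7  | Webcam   | 1418   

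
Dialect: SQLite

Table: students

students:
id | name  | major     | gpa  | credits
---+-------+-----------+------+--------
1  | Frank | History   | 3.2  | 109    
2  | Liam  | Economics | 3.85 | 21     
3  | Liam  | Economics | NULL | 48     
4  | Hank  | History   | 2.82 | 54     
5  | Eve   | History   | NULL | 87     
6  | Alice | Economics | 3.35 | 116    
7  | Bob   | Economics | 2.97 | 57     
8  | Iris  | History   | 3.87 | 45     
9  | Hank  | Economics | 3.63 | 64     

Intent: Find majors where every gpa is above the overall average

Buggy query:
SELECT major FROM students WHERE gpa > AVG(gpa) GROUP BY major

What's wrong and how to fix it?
Bug: WHERE evaluates per row before aggregation, so AVG() is unavailable

Fix: Compute the overall average in a scalar subquery and compare each group's MIN against it in HAVING

Corrected query:
SELECT major FROM students GROUP BY major HAVING MIN(gpa) > (SELECT AVG(gpa) FROM students)

Result:
(no rows)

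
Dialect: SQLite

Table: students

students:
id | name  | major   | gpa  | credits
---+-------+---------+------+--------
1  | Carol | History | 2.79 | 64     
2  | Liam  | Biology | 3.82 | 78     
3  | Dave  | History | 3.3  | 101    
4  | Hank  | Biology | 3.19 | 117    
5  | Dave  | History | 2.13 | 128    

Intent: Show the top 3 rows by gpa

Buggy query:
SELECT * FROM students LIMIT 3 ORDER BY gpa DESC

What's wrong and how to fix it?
Bug: LIMIT must come after ORDER BY

Fix: Sort with ORDER BY, then apply LIMIT

Corrected query:
SELECT * FROM students ORDER BY gpa DESC LIMIT 3

Result:
id | name | major   | gpa  | credits
---+------+---------+------+--------
2  | Liam | Biology | 3.82 | 78     
3  | Dave | History | 3.3  | 101    
4  | Hank | Biology | 3.19 | 117    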